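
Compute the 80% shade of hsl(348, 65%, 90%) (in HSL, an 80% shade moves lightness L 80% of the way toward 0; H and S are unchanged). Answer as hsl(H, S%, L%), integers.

hsl(348, 65%, 18%)

L moves 80% from 90 toward 0: 90 − 72 = 18 → 18.
H and S are unchanged.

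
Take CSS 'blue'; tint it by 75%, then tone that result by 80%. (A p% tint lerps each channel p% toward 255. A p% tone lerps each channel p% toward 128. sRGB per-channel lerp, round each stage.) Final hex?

#8D8D99

CSS blue is rgb(0, 0, 255).
Lerp each channel 75% toward 255:
  R: 0 + 0.75×(255−0) = 0 + 191.25 = 191.25 → 191
  G: 0 + 0.75×(255−0) = 0 + 191.25 = 191.25 → 191
  B: 255 + 0 = 255 → 255
After the tint: rgb(191, 191, 255) = #BFBFFF.
Lerp each channel 80% toward 128:
  R: 191 − 50.4 = 140.6 → 141
  G: 191 + 0.8×(128−191) = 191 − 50.4 = 140.6 → 141
  B: 255 − 101.6 = 153.4 → 153
rgb(141, 141, 153) = #8D8D99.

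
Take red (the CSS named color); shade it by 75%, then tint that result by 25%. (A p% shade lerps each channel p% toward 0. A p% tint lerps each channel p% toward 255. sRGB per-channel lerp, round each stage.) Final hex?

#704040

CSS red is rgb(255, 0, 0).
A 75% shade moves each channel 75% toward 0:
  R: 255 − 191.25 = 63.75 → 64
  G: 0 + 0.75×(0−0) = 0 + 0 = 0 → 0
  B: 0 + 0.75×(0−0) = 0 + 0 = 0 → 0
After the shade: rgb(64, 0, 0) = #400000.
Lerp each channel 25% toward 255:
  R: 64 + 0.25×(255−64) = 64 + 47.75 = 111.75 → 112
  G: 0 + 63.75 = 63.75 → 64
  B: 0 + 0.25×(255−0) = 0 + 63.75 = 63.75 → 64
rgb(112, 64, 64) = #704040.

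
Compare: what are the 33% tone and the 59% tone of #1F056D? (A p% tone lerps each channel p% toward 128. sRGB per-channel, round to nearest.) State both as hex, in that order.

#3F2E73, #584E78

#1F056D is rgb(31, 5, 109).
33% tone:
  R: 31 + 0.33×(128−31) = 31 + 32.01 = 63.01 → 63
  G: 5 + 0.33×(128−5) = 5 + 40.59 = 45.59 → 46
  B: 109 + 0.33×(128−109) = 109 + 6.27 = 115.27 → 115
  → #3F2E73
59% tone:
  R: 31 + 57.23 = 88.23 → 88
  G: 5 + 0.59×(128−5) = 5 + 72.57 = 77.57 → 78
  B: 109 + 0.59×(128−109) = 109 + 11.21 = 120.21 → 120
  → #584E78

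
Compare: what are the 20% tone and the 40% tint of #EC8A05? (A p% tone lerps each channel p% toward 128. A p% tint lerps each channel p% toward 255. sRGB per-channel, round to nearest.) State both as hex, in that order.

#D6881E, #F4B969

#EC8A05 is rgb(236, 138, 5).
20% tone:
  R: 236 − 21.6 = 214.4 → 214
  G: 138 − 2 = 136 → 136
  B: 5 + 24.6 = 29.6 → 30
  → #D6881E
40% tint:
  R: 236 + 0.4×(255−236) = 236 + 7.6 = 243.6 → 244
  G: 138 + 0.4×(255−138) = 138 + 46.8 = 184.8 → 185
  B: 5 + 100 = 105 → 105
  → #F4B969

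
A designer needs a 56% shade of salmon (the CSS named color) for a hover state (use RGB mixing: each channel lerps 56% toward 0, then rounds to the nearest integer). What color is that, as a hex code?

CSS salmon is rgb(250, 128, 114).
Lerp each channel 56% toward 0:
  R: 250 − 140 = 110 → 110
  G: 128 + 0.56×(0−128) = 128 − 71.68 = 56.32 → 56
  B: 114 − 63.84 = 50.16 → 50
rgb(110, 56, 50) = #6e3832.

#6e3832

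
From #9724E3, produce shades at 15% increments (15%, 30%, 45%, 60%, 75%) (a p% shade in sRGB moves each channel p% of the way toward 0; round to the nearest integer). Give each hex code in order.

#801FC1, #6A199F, #53147D, #3C0E5B, #260939

#9724E3 is rgb(151, 36, 227).
15%: (151 − 22.65 = 128.35→128, 36 − 5.4 = 30.6→31, 227 − 34.05 = 192.95→193) → #801FC1
30%: (151 − 45.3 = 105.7→106, 36 − 10.8 = 25.2→25, 227 − 68.1 = 158.9→159) → #6A199F
45%: (151 − 67.95 = 83.05→83, 36 − 16.2 = 19.8→20, 227 − 102.15 = 124.85→125) → #53147D
60%: (151 − 90.6 = 60.4→60, 36 − 21.6 = 14.4→14, 227 − 136.2 = 90.8→91) → #3C0E5B
75%: (151 − 113.25 = 37.75→38, 36 − 27 = 9→9, 227 − 170.25 = 56.75→57) → #260939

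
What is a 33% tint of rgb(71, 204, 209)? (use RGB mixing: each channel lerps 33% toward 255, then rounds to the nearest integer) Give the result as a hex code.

#84dde0

A 33% tint moves each channel 33% toward 255:
  R: 71 + 60.72 = 131.72 → 132
  G: 204 + 0.33×(255−204) = 204 + 16.83 = 220.83 → 221
  B: 209 + 0.33×(255−209) = 209 + 15.18 = 224.18 → 224
rgb(132, 221, 224) = #84dde0.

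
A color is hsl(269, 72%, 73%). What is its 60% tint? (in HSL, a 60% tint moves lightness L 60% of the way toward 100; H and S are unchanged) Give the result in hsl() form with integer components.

L moves 60% from 73 toward 100: 73 + 16.2 = 89.2 → 89.
H and S are unchanged.

hsl(269, 72%, 89%)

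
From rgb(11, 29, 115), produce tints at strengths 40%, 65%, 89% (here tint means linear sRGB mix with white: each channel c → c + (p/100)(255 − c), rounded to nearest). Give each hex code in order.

#6d77ab, #aab0ce, #e4e6f0

40%: (11 + 97.6 = 108.6→109, 29 + 90.4 = 119.4→119, 115 + 56 = 171→171) → #6d77ab
65%: (11 + 158.6 = 169.6→170, 29 + 146.9 = 175.9→176, 115 + 91 = 206→206) → #aab0ce
89%: (11 + 217.16 = 228.16→228, 29 + 201.14 = 230.14→230, 115 + 124.6 = 239.6→240) → #e4e6f0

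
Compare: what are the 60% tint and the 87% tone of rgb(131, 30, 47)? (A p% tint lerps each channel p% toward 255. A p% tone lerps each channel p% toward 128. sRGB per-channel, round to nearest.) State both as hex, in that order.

60% tint:
  R: 131 + 0.6×(255−131) = 131 + 74.4 = 205.4 → 205
  G: 30 + 0.6×(255−30) = 30 + 135 = 165 → 165
  B: 47 + 0.6×(255−47) = 47 + 124.8 = 171.8 → 172
  → #CDA5AC
87% tone:
  R: 131 + 0.87×(128−131) = 131 − 2.61 = 128.39 → 128
  G: 30 + 0.87×(128−30) = 30 + 85.26 = 115.26 → 115
  B: 47 + 70.47 = 117.47 → 117
  → #807375

#CDA5AC, #807375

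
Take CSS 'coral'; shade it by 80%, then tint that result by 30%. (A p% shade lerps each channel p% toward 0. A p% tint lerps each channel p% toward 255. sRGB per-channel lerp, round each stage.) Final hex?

CSS coral is rgb(255, 127, 80).
Lerp each channel 80% toward 0:
  R: 255 + 0.8×(0−255) = 255 − 204 = 51 → 51
  G: 127 + 0.8×(0−127) = 127 − 101.6 = 25.4 → 25
  B: 80 − 64 = 16 → 16
After the shade: rgb(51, 25, 16) = #331910.
A 30% tint moves each channel 30% toward 255:
  R: 51 + 0.3×(255−51) = 51 + 61.2 = 112.2 → 112
  G: 25 + 0.3×(255−25) = 25 + 69 = 94 → 94
  B: 16 + 0.3×(255−16) = 16 + 71.7 = 87.7 → 88
rgb(112, 94, 88) = #705E58.

#705E58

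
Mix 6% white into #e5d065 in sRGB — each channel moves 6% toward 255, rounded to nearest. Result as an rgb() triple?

#e5d065 is rgb(229, 208, 101).
Lerp each channel 6% toward 255:
  R: 229 + 0.06×(255−229) = 229 + 1.56 = 230.56 → 231
  G: 208 + 0.06×(255−208) = 208 + 2.82 = 210.82 → 211
  B: 101 + 0.06×(255−101) = 101 + 9.24 = 110.24 → 110

rgb(231, 211, 110)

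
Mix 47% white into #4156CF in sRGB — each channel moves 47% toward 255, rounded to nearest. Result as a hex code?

#9AA5E6

#4156CF is rgb(65, 86, 207).
Lerp each channel 47% toward 255:
  R: 65 + 0.47×(255−65) = 65 + 89.3 = 154.3 → 154
  G: 86 + 0.47×(255−86) = 86 + 79.43 = 165.43 → 165
  B: 207 + 0.47×(255−207) = 207 + 22.56 = 229.56 → 230
rgb(154, 165, 230) = #9AA5E6.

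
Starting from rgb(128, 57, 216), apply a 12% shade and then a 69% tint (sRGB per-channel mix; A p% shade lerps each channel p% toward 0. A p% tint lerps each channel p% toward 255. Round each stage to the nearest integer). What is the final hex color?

#D3BFEB

Lerp each channel 12% toward 0:
  R: 128 + 0.12×(0−128) = 128 − 15.36 = 112.64 → 113
  G: 57 − 6.84 = 50.16 → 50
  B: 216 + 0.12×(0−216) = 216 − 25.92 = 190.08 → 190
After the shade: rgb(113, 50, 190) = #7132BE.
Per channel, c → c + 0.69(255 − c):
  R: 113 + 0.69×(255−113) = 113 + 97.98 = 210.98 → 211
  G: 50 + 0.69×(255−50) = 50 + 141.45 = 191.45 → 191
  B: 190 + 44.85 = 234.85 → 235
rgb(211, 191, 235) = #D3BFEB.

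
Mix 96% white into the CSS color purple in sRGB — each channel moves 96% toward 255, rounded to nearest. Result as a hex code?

CSS purple is rgb(128, 0, 128).
A 96% tint moves each channel 96% toward 255:
  R: 128 + 0.96×(255−128) = 128 + 121.92 = 249.92 → 250
  G: 0 + 244.8 = 244.8 → 245
  B: 128 + 0.96×(255−128) = 128 + 121.92 = 249.92 → 250
rgb(250, 245, 250) = #FAF5FA.

#FAF5FA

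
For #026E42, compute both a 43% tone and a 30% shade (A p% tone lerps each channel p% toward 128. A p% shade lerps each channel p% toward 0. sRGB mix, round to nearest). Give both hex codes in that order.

#026E42 is rgb(2, 110, 66).
43% tone:
  R: 2 + 54.18 = 56.18 → 56
  G: 110 + 0.43×(128−110) = 110 + 7.74 = 117.74 → 118
  B: 66 + 0.43×(128−66) = 66 + 26.66 = 92.66 → 93
  → #38765D
30% shade:
  R: 2 + 0.3×(0−2) = 2 − 0.6 = 1.4 → 1
  G: 110 + 0.3×(0−110) = 110 − 33 = 77 → 77
  B: 66 + 0.3×(0−66) = 66 − 19.8 = 46.2 → 46
  → #014D2E

#38765D, #014D2E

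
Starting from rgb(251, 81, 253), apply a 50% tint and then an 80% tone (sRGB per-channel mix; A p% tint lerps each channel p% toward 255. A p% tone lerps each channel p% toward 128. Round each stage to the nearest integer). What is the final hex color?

A 50% tint moves each channel 50% toward 255:
  R: 251 + 0.5×(255−251) = 251 + 2 = 253 → 253
  G: 81 + 0.5×(255−81) = 81 + 87 = 168 → 168
  B: 253 + 1 = 254 → 254
After the tint: rgb(253, 168, 254) = #fda8fe.
Lerp each channel 80% toward 128:
  R: 253 + 0.8×(128−253) = 253 − 100 = 153 → 153
  G: 168 − 32 = 136 → 136
  B: 254 + 0.8×(128−254) = 254 − 100.8 = 153.2 → 153
rgb(153, 136, 153) = #998899.

#998899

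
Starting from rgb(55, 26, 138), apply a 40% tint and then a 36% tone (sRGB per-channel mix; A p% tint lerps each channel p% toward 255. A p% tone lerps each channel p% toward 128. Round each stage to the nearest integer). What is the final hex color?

#847AA4

A 40% tint moves each channel 40% toward 255:
  R: 55 + 0.4×(255−55) = 55 + 80 = 135 → 135
  G: 26 + 0.4×(255−26) = 26 + 91.6 = 117.6 → 118
  B: 138 + 46.8 = 184.8 → 185
After the tint: rgb(135, 118, 185) = #8776B9.
Per channel, c → c + 0.36(128 − c):
  R: 135 − 2.52 = 132.48 → 132
  G: 118 + 0.36×(128−118) = 118 + 3.6 = 121.6 → 122
  B: 185 − 20.52 = 164.48 → 164
rgb(132, 122, 164) = #847AA4.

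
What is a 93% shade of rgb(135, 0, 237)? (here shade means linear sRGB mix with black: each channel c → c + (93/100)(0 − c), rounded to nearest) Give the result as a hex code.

#090011

Per channel, c → c + 0.93(0 − c):
  R: 135 − 125.55 = 9.45 → 9
  G: 0 + 0 = 0 → 0
  B: 237 + 0.93×(0−237) = 237 − 220.41 = 16.59 → 17
rgb(9, 0, 17) = #090011.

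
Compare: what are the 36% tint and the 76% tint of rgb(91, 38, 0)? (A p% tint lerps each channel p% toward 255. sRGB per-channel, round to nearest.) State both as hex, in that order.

36% tint:
  R: 91 + 59.04 = 150.04 → 150
  G: 38 + 0.36×(255−38) = 38 + 78.12 = 116.12 → 116
  B: 0 + 91.8 = 91.8 → 92
  → #96745c
76% tint:
  R: 91 + 124.64 = 215.64 → 216
  G: 38 + 0.76×(255−38) = 38 + 164.92 = 202.92 → 203
  B: 0 + 193.8 = 193.8 → 194
  → #d8cbc2

#96745c, #d8cbc2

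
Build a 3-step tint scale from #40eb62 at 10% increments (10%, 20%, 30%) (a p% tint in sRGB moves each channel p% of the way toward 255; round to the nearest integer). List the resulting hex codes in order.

#40eb62 is rgb(64, 235, 98).
10%: (64 + 19.1 = 83.1→83, 235 + 2 = 237→237, 98 + 15.7 = 113.7→114) → #53ed72
20%: (64 + 38.2 = 102.2→102, 235 + 4 = 239→239, 98 + 31.4 = 129.4→129) → #66ef81
30%: (64 + 57.3 = 121.3→121, 235 + 6 = 241→241, 98 + 47.1 = 145.1→145) → #79f191

#53ed72, #66ef81, #79f191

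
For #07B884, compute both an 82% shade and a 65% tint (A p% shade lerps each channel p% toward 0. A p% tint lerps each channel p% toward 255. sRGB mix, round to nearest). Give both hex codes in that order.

#012118, #A8E6D4

#07B884 is rgb(7, 184, 132).
82% shade:
  R: 7 − 5.74 = 1.26 → 1
  G: 184 + 0.82×(0−184) = 184 − 150.88 = 33.12 → 33
  B: 132 + 0.82×(0−132) = 132 − 108.24 = 23.76 → 24
  → #012118
65% tint:
  R: 7 + 0.65×(255−7) = 7 + 161.2 = 168.2 → 168
  G: 184 + 0.65×(255−184) = 184 + 46.15 = 230.15 → 230
  B: 132 + 79.95 = 211.95 → 212
  → #A8E6D4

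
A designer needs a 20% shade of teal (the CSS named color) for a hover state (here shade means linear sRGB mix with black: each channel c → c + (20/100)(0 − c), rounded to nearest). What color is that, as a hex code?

#006666

CSS teal is rgb(0, 128, 128).
Lerp each channel 20% toward 0:
  R: 0 + 0.2×(0−0) = 0 + 0 = 0 → 0
  G: 128 + 0.2×(0−128) = 128 − 25.6 = 102.4 → 102
  B: 128 + 0.2×(0−128) = 128 − 25.6 = 102.4 → 102
rgb(0, 102, 102) = #006666.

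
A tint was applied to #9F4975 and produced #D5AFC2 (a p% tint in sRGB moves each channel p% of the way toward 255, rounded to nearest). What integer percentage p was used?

#9F4975 is rgb(159, 73, 117); #D5AFC2 is rgb(213, 175, 194).
On the G channel (widest range): 175 ≈ 73 + (p/100)(255 − 73), so p ≈ 100×(175 − 73)/(255 − 73) = 10200/182 = 56.04.
p = 56 reproduces all three channels after rounding.

56%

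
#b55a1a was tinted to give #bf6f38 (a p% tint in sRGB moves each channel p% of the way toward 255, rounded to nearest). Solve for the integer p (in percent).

13%

#b55a1a is rgb(181, 90, 26); #bf6f38 is rgb(191, 111, 56).
On the B channel (widest range): 56 ≈ 26 + (p/100)(255 − 26), so p ≈ 100×(56 − 26)/(255 − 26) = 3000/229 = 13.10.
p = 13 reproduces all three channels after rounding.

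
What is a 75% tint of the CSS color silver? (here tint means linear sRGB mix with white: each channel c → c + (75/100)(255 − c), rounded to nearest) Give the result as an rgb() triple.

rgb(239, 239, 239)

CSS silver is rgb(192, 192, 192).
A 75% tint moves each channel 75% toward 255:
  R: 192 + 0.75×(255−192) = 192 + 47.25 = 239.25 → 239
  G: 192 + 0.75×(255−192) = 192 + 47.25 = 239.25 → 239
  B: 192 + 47.25 = 239.25 → 239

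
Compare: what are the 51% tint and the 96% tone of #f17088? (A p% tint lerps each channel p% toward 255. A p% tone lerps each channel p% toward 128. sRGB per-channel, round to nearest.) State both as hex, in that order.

#f17088 is rgb(241, 112, 136).
51% tint:
  R: 241 + 7.14 = 248.14 → 248
  G: 112 + 72.93 = 184.93 → 185
  B: 136 + 60.69 = 196.69 → 197
  → #f8b9c5
96% tone:
  R: 241 + 0.96×(128−241) = 241 − 108.48 = 132.52 → 133
  G: 112 + 15.36 = 127.36 → 127
  B: 136 − 7.68 = 128.32 → 128
  → #857f80

#f8b9c5, #857f80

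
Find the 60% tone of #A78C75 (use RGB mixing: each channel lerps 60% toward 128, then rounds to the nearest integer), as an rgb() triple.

rgb(144, 133, 124)

#A78C75 is rgb(167, 140, 117).
Lerp each channel 60% toward 128:
  R: 167 + 0.6×(128−167) = 167 − 23.4 = 143.6 → 144
  G: 140 + 0.6×(128−140) = 140 − 7.2 = 132.8 → 133
  B: 117 + 0.6×(128−117) = 117 + 6.6 = 123.6 → 124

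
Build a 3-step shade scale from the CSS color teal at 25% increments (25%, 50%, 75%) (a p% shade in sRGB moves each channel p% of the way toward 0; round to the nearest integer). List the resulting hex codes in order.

#006060, #004040, #002020

CSS teal is rgb(0, 128, 128).
25%: (0→0, 128 − 32 = 96→96, 128 − 32 = 96→96) → #006060
50%: (0→0, 128 − 64 = 64→64, 128 − 64 = 64→64) → #004040
75%: (0→0, 128 − 96 = 32→32, 128 − 96 = 32→32) → #002020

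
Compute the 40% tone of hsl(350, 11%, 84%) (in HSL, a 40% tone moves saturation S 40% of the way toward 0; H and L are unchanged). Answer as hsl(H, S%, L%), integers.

hsl(350, 7%, 84%)

S moves 40% from 11 toward 0: 11 − 4.4 = 6.6 → 7.
H and L are unchanged.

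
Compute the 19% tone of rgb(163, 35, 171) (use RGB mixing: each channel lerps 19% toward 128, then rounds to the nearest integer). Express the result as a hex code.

#9C35A3

Per channel, c → c + 0.19(128 − c):
  R: 163 + 0.19×(128−163) = 163 − 6.65 = 156.35 → 156
  G: 35 + 0.19×(128−35) = 35 + 17.67 = 52.67 → 53
  B: 171 + 0.19×(128−171) = 171 − 8.17 = 162.83 → 163
rgb(156, 53, 163) = #9C35A3.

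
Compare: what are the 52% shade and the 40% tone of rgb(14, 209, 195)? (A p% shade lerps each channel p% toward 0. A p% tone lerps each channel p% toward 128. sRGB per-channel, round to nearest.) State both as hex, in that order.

52% shade:
  R: 14 + 0.52×(0−14) = 14 − 7.28 = 6.72 → 7
  G: 209 + 0.52×(0−209) = 209 − 108.68 = 100.32 → 100
  B: 195 − 101.4 = 93.6 → 94
  → #07645E
40% tone:
  R: 14 + 0.4×(128−14) = 14 + 45.6 = 59.6 → 60
  G: 209 − 32.4 = 176.6 → 177
  B: 195 + 0.4×(128−195) = 195 − 26.8 = 168.2 → 168
  → #3CB1A8

#07645E, #3CB1A8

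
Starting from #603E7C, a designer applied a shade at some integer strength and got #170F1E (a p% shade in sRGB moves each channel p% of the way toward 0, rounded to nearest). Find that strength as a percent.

#603E7C is rgb(96, 62, 124); #170F1E is rgb(23, 15, 30).
On the B channel (widest range): 30 ≈ 124 + (p/100)(0 − 124), so p ≈ 100×(30 − 124)/(0 − 124) = -9400/-124 = 75.81.
p = 76 reproduces all three channels after rounding.

76%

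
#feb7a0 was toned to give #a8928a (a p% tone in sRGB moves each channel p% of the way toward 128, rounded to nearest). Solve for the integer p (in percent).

#feb7a0 is rgb(254, 183, 160); #a8928a is rgb(168, 146, 138).
On the R channel (widest range): 168 ≈ 254 + (p/100)(128 − 254), so p ≈ 100×(168 − 254)/(128 − 254) = -8600/-126 = 68.25.
p = 68 reproduces all three channels after rounding.

68%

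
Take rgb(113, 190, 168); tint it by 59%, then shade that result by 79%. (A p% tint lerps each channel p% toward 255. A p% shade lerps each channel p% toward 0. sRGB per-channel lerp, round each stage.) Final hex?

A 59% tint moves each channel 59% toward 255:
  R: 113 + 0.59×(255−113) = 113 + 83.78 = 196.78 → 197
  G: 190 + 0.59×(255−190) = 190 + 38.35 = 228.35 → 228
  B: 168 + 0.59×(255−168) = 168 + 51.33 = 219.33 → 219
After the tint: rgb(197, 228, 219) = #C5E4DB.
Lerp each channel 79% toward 0:
  R: 197 − 155.63 = 41.37 → 41
  G: 228 + 0.79×(0−228) = 228 − 180.12 = 47.88 → 48
  B: 219 + 0.79×(0−219) = 219 − 173.01 = 45.99 → 46
rgb(41, 48, 46) = #29302E.

#29302E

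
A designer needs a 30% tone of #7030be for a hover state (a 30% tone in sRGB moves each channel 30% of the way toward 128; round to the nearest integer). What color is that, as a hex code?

#7548ab

#7030be is rgb(112, 48, 190).
A 30% tone moves each channel 30% toward 128:
  R: 112 + 0.3×(128−112) = 112 + 4.8 = 116.8 → 117
  G: 48 + 0.3×(128−48) = 48 + 24 = 72 → 72
  B: 190 − 18.6 = 171.4 → 171
rgb(117, 72, 171) = #7548ab.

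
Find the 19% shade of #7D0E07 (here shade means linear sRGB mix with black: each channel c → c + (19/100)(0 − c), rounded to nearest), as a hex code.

#7D0E07 is rgb(125, 14, 7).
Per channel, c → c + 0.19(0 − c):
  R: 125 − 23.75 = 101.25 → 101
  G: 14 − 2.66 = 11.34 → 11
  B: 7 − 1.33 = 5.67 → 6
rgb(101, 11, 6) = #650B06.

#650B06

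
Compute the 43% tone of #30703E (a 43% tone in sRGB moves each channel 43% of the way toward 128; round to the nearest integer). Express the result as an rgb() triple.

rgb(82, 119, 90)

#30703E is rgb(48, 112, 62).
Lerp each channel 43% toward 128:
  R: 48 + 34.4 = 82.4 → 82
  G: 112 + 0.43×(128−112) = 112 + 6.88 = 118.88 → 119
  B: 62 + 0.43×(128−62) = 62 + 28.38 = 90.38 → 90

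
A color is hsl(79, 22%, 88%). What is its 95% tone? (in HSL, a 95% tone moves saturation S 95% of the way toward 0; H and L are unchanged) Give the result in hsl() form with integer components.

S moves 95% from 22 toward 0: 22 − 20.9 = 1.1 → 1.
H and L are unchanged.

hsl(79, 1%, 88%)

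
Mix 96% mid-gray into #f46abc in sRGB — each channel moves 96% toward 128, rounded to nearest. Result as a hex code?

#857f82

#f46abc is rgb(244, 106, 188).
Lerp each channel 96% toward 128:
  R: 244 − 111.36 = 132.64 → 133
  G: 106 + 0.96×(128−106) = 106 + 21.12 = 127.12 → 127
  B: 188 + 0.96×(128−188) = 188 − 57.6 = 130.4 → 130
rgb(133, 127, 130) = #857f82.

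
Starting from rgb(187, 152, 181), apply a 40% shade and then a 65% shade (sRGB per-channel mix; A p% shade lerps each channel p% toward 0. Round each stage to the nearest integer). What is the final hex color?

Per channel, c → c + 0.4(0 − c):
  R: 187 − 74.8 = 112.2 → 112
  G: 152 + 0.4×(0−152) = 152 − 60.8 = 91.2 → 91
  B: 181 − 72.4 = 108.6 → 109
After the shade: rgb(112, 91, 109) = #705B6D.
A 65% shade moves each channel 65% toward 0:
  R: 112 − 72.8 = 39.2 → 39
  G: 91 + 0.65×(0−91) = 91 − 59.15 = 31.85 → 32
  B: 109 − 70.85 = 38.15 → 38
rgb(39, 32, 38) = #272026.

#272026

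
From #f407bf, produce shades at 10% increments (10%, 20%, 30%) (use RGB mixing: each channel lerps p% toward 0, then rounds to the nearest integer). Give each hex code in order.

#dc06ac, #c30699, #ab0586

#f407bf is rgb(244, 7, 191).
10%: (244 − 24.4 = 219.6→220, 7 − 0.7 = 6.3→6, 191 − 19.1 = 171.9→172) → #dc06ac
20%: (244 − 48.8 = 195.2→195, 7 − 1.4 = 5.6→6, 191 − 38.2 = 152.8→153) → #c30699
30%: (244 − 73.2 = 170.8→171, 7 − 2.1 = 4.9→5, 191 − 57.3 = 133.7→134) → #ab0586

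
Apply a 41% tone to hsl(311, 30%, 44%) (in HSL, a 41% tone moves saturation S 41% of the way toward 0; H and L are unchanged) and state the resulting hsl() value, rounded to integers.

S moves 41% from 30 toward 0: 30 − 12.3 = 17.7 → 18.
H and L are unchanged.

hsl(311, 18%, 44%)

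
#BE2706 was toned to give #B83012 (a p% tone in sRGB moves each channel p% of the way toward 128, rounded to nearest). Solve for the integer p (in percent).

#BE2706 is rgb(190, 39, 6); #B83012 is rgb(184, 48, 18).
On the B channel (widest range): 18 ≈ 6 + (p/100)(128 − 6), so p ≈ 100×(18 − 6)/(128 − 6) = 1200/122 = 9.84.
p = 10 reproduces all three channels after rounding.

10%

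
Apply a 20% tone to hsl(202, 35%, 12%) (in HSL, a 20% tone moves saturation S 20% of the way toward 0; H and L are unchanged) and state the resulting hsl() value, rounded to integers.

S moves 20% from 35 toward 0: 35 − 7 = 28 → 28.
H and L are unchanged.

hsl(202, 28%, 12%)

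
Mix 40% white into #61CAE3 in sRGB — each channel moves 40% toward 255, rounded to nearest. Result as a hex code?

#61CAE3 is rgb(97, 202, 227).
Lerp each channel 40% toward 255:
  R: 97 + 63.2 = 160.2 → 160
  G: 202 + 0.4×(255−202) = 202 + 21.2 = 223.2 → 223
  B: 227 + 11.2 = 238.2 → 238
rgb(160, 223, 238) = #A0DFEE.

#A0DFEE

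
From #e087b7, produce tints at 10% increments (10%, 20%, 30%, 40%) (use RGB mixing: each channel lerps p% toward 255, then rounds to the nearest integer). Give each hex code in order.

#e393be, #e69fc5, #e9abcd, #ecb7d4

#e087b7 is rgb(224, 135, 183).
10%: (224 + 3.1 = 227.1→227, 135 + 12 = 147→147, 183 + 7.2 = 190.2→190) → #e393be
20%: (224 + 6.2 = 230.2→230, 135 + 24 = 159→159, 183 + 14.4 = 197.4→197) → #e69fc5
30%: (224 + 9.3 = 233.3→233, 135 + 36 = 171→171, 183 + 21.6 = 204.6→205) → #e9abcd
40%: (224 + 12.4 = 236.4→236, 135 + 48 = 183→183, 183 + 28.8 = 211.8→212) → #ecb7d4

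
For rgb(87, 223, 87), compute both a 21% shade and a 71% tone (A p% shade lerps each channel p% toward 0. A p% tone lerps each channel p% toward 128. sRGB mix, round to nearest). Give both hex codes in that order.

21% shade:
  R: 87 − 18.27 = 68.73 → 69
  G: 223 + 0.21×(0−223) = 223 − 46.83 = 176.17 → 176
  B: 87 + 0.21×(0−87) = 87 − 18.27 = 68.73 → 69
  → #45b045
71% tone:
  R: 87 + 0.71×(128−87) = 87 + 29.11 = 116.11 → 116
  G: 223 + 0.71×(128−223) = 223 − 67.45 = 155.55 → 156
  B: 87 + 29.11 = 116.11 → 116
  → #749c74

#45b045, #749c74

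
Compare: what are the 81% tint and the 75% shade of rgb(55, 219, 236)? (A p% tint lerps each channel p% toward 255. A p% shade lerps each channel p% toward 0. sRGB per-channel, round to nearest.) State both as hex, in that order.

81% tint:
  R: 55 + 0.81×(255−55) = 55 + 162 = 217 → 217
  G: 219 + 29.16 = 248.16 → 248
  B: 236 + 15.39 = 251.39 → 251
  → #D9F8FB
75% shade:
  R: 55 − 41.25 = 13.75 → 14
  G: 219 − 164.25 = 54.75 → 55
  B: 236 + 0.75×(0−236) = 236 − 177 = 59 → 59
  → #0E373B

#D9F8FB, #0E373B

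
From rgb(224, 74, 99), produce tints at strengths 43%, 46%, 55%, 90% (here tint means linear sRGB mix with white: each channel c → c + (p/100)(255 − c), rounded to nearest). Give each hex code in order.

43%: (224 + 13.33 = 237.33→237, 74 + 77.83 = 151.83→152, 99 + 67.08 = 166.08→166) → #ED98A6
46%: (224 + 14.26 = 238.26→238, 74 + 83.26 = 157.26→157, 99 + 71.76 = 170.76→171) → #EE9DAB
55%: (224 + 17.05 = 241.05→241, 74 + 99.55 = 173.55→174, 99 + 85.8 = 184.8→185) → #F1AEB9
90%: (224 + 27.9 = 251.9→252, 74 + 162.9 = 236.9→237, 99 + 140.4 = 239.4→239) → #FCEDEF

#ED98A6, #EE9DAB, #F1AEB9, #FCEDEF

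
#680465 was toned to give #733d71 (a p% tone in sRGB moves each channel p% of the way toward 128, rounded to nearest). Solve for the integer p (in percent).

#680465 is rgb(104, 4, 101); #733d71 is rgb(115, 61, 113).
On the G channel (widest range): 61 ≈ 4 + (p/100)(128 − 4), so p ≈ 100×(61 − 4)/(128 − 4) = 5700/124 = 45.97.
p = 46 reproduces all three channels after rounding.

46%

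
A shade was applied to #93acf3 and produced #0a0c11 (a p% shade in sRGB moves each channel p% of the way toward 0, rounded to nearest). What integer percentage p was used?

93%

#93acf3 is rgb(147, 172, 243); #0a0c11 is rgb(10, 12, 17).
On the B channel (widest range): 17 ≈ 243 + (p/100)(0 − 243), so p ≈ 100×(17 − 243)/(0 − 243) = -22600/-243 = 93.00.
p = 93 reproduces all three channels after rounding.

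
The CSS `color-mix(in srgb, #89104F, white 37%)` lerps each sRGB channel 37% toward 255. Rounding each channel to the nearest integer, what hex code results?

#B56890

#89104F is rgb(137, 16, 79).
Lerp each channel 37% toward 255:
  R: 137 + 43.66 = 180.66 → 181
  G: 16 + 0.37×(255−16) = 16 + 88.43 = 104.43 → 104
  B: 79 + 0.37×(255−79) = 79 + 65.12 = 144.12 → 144
rgb(181, 104, 144) = #B56890.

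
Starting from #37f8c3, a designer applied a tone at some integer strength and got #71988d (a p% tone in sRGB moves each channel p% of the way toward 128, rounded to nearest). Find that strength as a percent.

#37f8c3 is rgb(55, 248, 195); #71988d is rgb(113, 152, 141).
On the G channel (widest range): 152 ≈ 248 + (p/100)(128 − 248), so p ≈ 100×(152 − 248)/(128 − 248) = -9600/-120 = 80.00.
p = 80 reproduces all three channels after rounding.

80%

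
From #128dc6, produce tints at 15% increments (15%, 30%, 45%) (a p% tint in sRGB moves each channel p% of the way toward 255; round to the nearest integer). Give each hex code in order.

#369ecf, #59afd7, #7dc0e0

#128dc6 is rgb(18, 141, 198).
15%: (18 + 35.55 = 53.55→54, 141 + 17.1 = 158.1→158, 198 + 8.55 = 206.55→207) → #369ecf
30%: (18 + 71.1 = 89.1→89, 141 + 34.2 = 175.2→175, 198 + 17.1 = 215.1→215) → #59afd7
45%: (18 + 106.65 = 124.65→125, 141 + 51.3 = 192.3→192, 198 + 25.65 = 223.65→224) → #7dc0e0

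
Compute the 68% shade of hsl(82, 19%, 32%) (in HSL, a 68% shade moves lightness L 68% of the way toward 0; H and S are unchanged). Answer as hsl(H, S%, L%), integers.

hsl(82, 19%, 10%)

L moves 68% from 32 toward 0: 32 − 21.76 = 10.24 → 10.
H and S are unchanged.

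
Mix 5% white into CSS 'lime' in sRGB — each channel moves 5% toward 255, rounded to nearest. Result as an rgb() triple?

rgb(13, 255, 13)

CSS lime is rgb(0, 255, 0).
A 5% tint moves each channel 5% toward 255:
  R: 0 + 0.05×(255−0) = 0 + 12.75 = 12.75 → 13
  G: 255 + 0 = 255 → 255
  B: 0 + 0.05×(255−0) = 0 + 12.75 = 12.75 → 13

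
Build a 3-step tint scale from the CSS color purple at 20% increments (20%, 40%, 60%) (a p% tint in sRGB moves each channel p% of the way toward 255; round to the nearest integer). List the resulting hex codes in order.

#993399, #B366B3, #CC99CC

CSS purple is rgb(128, 0, 128).
20%: (128 + 25.4 = 153.4→153, 0 + 51 = 51→51, 128 + 25.4 = 153.4→153) → #993399
40%: (128 + 50.8 = 178.8→179, 0 + 102 = 102→102, 128 + 50.8 = 178.8→179) → #B366B3
60%: (128 + 76.2 = 204.2→204, 0 + 153 = 153→153, 128 + 76.2 = 204.2→204) → #CC99CC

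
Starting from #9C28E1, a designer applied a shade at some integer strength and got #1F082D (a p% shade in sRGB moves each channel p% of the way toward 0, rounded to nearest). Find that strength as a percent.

80%

#9C28E1 is rgb(156, 40, 225); #1F082D is rgb(31, 8, 45).
On the B channel (widest range): 45 ≈ 225 + (p/100)(0 − 225), so p ≈ 100×(45 − 225)/(0 − 225) = -18000/-225 = 80.00.
p = 80 reproduces all three channels after rounding.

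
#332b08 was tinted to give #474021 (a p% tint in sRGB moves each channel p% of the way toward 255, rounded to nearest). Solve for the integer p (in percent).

10%

#332b08 is rgb(51, 43, 8); #474021 is rgb(71, 64, 33).
On the B channel (widest range): 33 ≈ 8 + (p/100)(255 − 8), so p ≈ 100×(33 − 8)/(255 − 8) = 2500/247 = 10.12.
p = 10 reproduces all three channels after rounding.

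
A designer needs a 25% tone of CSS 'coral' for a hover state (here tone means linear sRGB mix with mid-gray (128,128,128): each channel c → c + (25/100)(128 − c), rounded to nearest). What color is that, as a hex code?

#df7f5c

CSS coral is rgb(255, 127, 80).
Per channel, c → c + 0.25(128 − c):
  R: 255 + 0.25×(128−255) = 255 − 31.75 = 223.25 → 223
  G: 127 + 0.25×(128−127) = 127 + 0.25 = 127.25 → 127
  B: 80 + 0.25×(128−80) = 80 + 12 = 92 → 92
rgb(223, 127, 92) = #df7f5c.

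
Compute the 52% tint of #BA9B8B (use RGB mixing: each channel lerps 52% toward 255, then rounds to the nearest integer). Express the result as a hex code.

#BA9B8B is rgb(186, 155, 139).
A 52% tint moves each channel 52% toward 255:
  R: 186 + 35.88 = 221.88 → 222
  G: 155 + 52 = 207 → 207
  B: 139 + 60.32 = 199.32 → 199
rgb(222, 207, 199) = #DECFC7.

#DECFC7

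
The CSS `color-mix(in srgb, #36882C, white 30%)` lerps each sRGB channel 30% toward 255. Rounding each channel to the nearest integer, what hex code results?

#72AC6B

#36882C is rgb(54, 136, 44).
Per channel, c → c + 0.3(255 − c):
  R: 54 + 60.3 = 114.3 → 114
  G: 136 + 35.7 = 171.7 → 172
  B: 44 + 63.3 = 107.3 → 107
rgb(114, 172, 107) = #72AC6B.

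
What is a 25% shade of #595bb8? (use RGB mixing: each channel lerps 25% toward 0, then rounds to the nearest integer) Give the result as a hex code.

#595bb8 is rgb(89, 91, 184).
A 25% shade moves each channel 25% toward 0:
  R: 89 + 0.25×(0−89) = 89 − 22.25 = 66.75 → 67
  G: 91 − 22.75 = 68.25 → 68
  B: 184 + 0.25×(0−184) = 184 − 46 = 138 → 138
rgb(67, 68, 138) = #43448a.

#43448a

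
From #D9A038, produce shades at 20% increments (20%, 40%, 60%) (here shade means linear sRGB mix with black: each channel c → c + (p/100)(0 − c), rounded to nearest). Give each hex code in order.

#AE802D, #826022, #574016

#D9A038 is rgb(217, 160, 56).
20%: (217 − 43.4 = 173.6→174, 160 − 32 = 128→128, 56 − 11.2 = 44.8→45) → #AE802D
40%: (217 − 86.8 = 130.2→130, 160 − 64 = 96→96, 56 − 22.4 = 33.6→34) → #826022
60%: (217 − 130.2 = 86.8→87, 160 − 96 = 64→64, 56 − 33.6 = 22.4→22) → #574016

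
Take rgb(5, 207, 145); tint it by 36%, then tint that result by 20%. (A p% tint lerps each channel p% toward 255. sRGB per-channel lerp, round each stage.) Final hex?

Per channel, c → c + 0.36(255 − c):
  R: 5 + 0.36×(255−5) = 5 + 90 = 95 → 95
  G: 207 + 17.28 = 224.28 → 224
  B: 145 + 39.6 = 184.6 → 185
After the tint: rgb(95, 224, 185) = #5FE0B9.
Per channel, c → c + 0.2(255 − c):
  R: 95 + 32 = 127 → 127
  G: 224 + 6.2 = 230.2 → 230
  B: 185 + 0.2×(255−185) = 185 + 14 = 199 → 199
rgb(127, 230, 199) = #7FE6C7.

#7FE6C7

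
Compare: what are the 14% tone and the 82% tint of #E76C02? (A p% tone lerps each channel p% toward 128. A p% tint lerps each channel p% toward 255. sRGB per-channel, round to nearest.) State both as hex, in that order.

#D96F14, #FBE5D1

#E76C02 is rgb(231, 108, 2).
14% tone:
  R: 231 − 14.42 = 216.58 → 217
  G: 108 + 0.14×(128−108) = 108 + 2.8 = 110.8 → 111
  B: 2 + 0.14×(128−2) = 2 + 17.64 = 19.64 → 20
  → #D96F14
82% tint:
  R: 231 + 0.82×(255−231) = 231 + 19.68 = 250.68 → 251
  G: 108 + 0.82×(255−108) = 108 + 120.54 = 228.54 → 229
  B: 2 + 207.46 = 209.46 → 209
  → #FBE5D1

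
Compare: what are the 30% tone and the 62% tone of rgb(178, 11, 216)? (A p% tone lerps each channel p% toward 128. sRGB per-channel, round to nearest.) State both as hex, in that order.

30% tone:
  R: 178 + 0.3×(128−178) = 178 − 15 = 163 → 163
  G: 11 + 0.3×(128−11) = 11 + 35.1 = 46.1 → 46
  B: 216 − 26.4 = 189.6 → 190
  → #A32EBE
62% tone:
  R: 178 + 0.62×(128−178) = 178 − 31 = 147 → 147
  G: 11 + 0.62×(128−11) = 11 + 72.54 = 83.54 → 84
  B: 216 − 54.56 = 161.44 → 161
  → #9354A1

#A32EBE, #9354A1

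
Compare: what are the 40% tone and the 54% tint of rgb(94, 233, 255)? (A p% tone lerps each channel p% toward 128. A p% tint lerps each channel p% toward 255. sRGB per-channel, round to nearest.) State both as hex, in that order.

40% tone:
  R: 94 + 0.4×(128−94) = 94 + 13.6 = 107.6 → 108
  G: 233 − 42 = 191 → 191
  B: 255 + 0.4×(128−255) = 255 − 50.8 = 204.2 → 204
  → #6cbfcc
54% tint:
  R: 94 + 0.54×(255−94) = 94 + 86.94 = 180.94 → 181
  G: 233 + 0.54×(255−233) = 233 + 11.88 = 244.88 → 245
  B: 255 + 0.54×(255−255) = 255 + 0 = 255 → 255
  → #b5f5ff

#6cbfcc, #b5f5ff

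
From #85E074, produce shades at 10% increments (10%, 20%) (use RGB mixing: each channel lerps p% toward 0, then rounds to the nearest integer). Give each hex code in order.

#78CA68, #6AB35D

#85E074 is rgb(133, 224, 116).
10%: (133 − 13.3 = 119.7→120, 224 − 22.4 = 201.6→202, 116 − 11.6 = 104.4→104) → #78CA68
20%: (133 − 26.6 = 106.4→106, 224 − 44.8 = 179.2→179, 116 − 23.2 = 92.8→93) → #6AB35D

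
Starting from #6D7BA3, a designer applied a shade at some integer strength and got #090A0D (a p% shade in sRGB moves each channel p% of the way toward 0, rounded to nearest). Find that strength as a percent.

#6D7BA3 is rgb(109, 123, 163); #090A0D is rgb(9, 10, 13).
On the B channel (widest range): 13 ≈ 163 + (p/100)(0 − 163), so p ≈ 100×(13 − 163)/(0 − 163) = -15000/-163 = 92.02.
p = 92 reproduces all three channels after rounding.

92%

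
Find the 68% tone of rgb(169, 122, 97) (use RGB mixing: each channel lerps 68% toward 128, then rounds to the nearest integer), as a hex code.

#8d7e76

Lerp each channel 68% toward 128:
  R: 169 + 0.68×(128−169) = 169 − 27.88 = 141.12 → 141
  G: 122 + 0.68×(128−122) = 122 + 4.08 = 126.08 → 126
  B: 97 + 0.68×(128−97) = 97 + 21.08 = 118.08 → 118
rgb(141, 126, 118) = #8d7e76.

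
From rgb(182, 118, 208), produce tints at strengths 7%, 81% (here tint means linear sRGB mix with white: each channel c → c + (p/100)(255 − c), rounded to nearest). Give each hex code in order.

#bb80d3, #f1e5f6

7%: (182 + 5.11 = 187.11→187, 118 + 9.59 = 127.59→128, 208 + 3.29 = 211.29→211) → #bb80d3
81%: (182 + 59.13 = 241.13→241, 118 + 110.97 = 228.97→229, 208 + 38.07 = 246.07→246) → #f1e5f6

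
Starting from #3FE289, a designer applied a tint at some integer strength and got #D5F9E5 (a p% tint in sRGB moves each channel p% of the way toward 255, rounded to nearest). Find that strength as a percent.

78%

#3FE289 is rgb(63, 226, 137); #D5F9E5 is rgb(213, 249, 229).
On the R channel (widest range): 213 ≈ 63 + (p/100)(255 − 63), so p ≈ 100×(213 − 63)/(255 − 63) = 15000/192 = 78.12.
p = 78 reproduces all three channels after rounding.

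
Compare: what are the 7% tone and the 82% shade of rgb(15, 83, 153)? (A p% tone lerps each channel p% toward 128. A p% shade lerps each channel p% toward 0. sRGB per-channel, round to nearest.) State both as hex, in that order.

7% tone:
  R: 15 + 7.91 = 22.91 → 23
  G: 83 + 0.07×(128−83) = 83 + 3.15 = 86.15 → 86
  B: 153 + 0.07×(128−153) = 153 − 1.75 = 151.25 → 151
  → #175697
82% shade:
  R: 15 + 0.82×(0−15) = 15 − 12.3 = 2.7 → 3
  G: 83 + 0.82×(0−83) = 83 − 68.06 = 14.94 → 15
  B: 153 + 0.82×(0−153) = 153 − 125.46 = 27.54 → 28
  → #030F1C

#175697, #030F1C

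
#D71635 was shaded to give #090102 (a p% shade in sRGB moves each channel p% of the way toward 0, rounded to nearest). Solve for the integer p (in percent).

#D71635 is rgb(215, 22, 53); #090102 is rgb(9, 1, 2).
On the R channel (widest range): 9 ≈ 215 + (p/100)(0 − 215), so p ≈ 100×(9 − 215)/(0 − 215) = -20600/-215 = 95.81.
p = 96 reproduces all three channels after rounding.

96%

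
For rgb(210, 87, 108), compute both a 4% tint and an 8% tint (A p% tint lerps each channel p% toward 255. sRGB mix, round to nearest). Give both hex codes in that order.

#D45E72, #D66478

4% tint:
  R: 210 + 1.8 = 211.8 → 212
  G: 87 + 6.72 = 93.72 → 94
  B: 108 + 0.04×(255−108) = 108 + 5.88 = 113.88 → 114
  → #D45E72
8% tint:
  R: 210 + 0.08×(255−210) = 210 + 3.6 = 213.6 → 214
  G: 87 + 13.44 = 100.44 → 100
  B: 108 + 11.76 = 119.76 → 120
  → #D66478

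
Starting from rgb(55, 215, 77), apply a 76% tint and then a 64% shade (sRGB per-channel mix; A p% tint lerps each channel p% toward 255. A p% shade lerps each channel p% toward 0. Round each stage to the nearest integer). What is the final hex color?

#4b584c

A 76% tint moves each channel 76% toward 255:
  R: 55 + 0.76×(255−55) = 55 + 152 = 207 → 207
  G: 215 + 0.76×(255−215) = 215 + 30.4 = 245.4 → 245
  B: 77 + 0.76×(255−77) = 77 + 135.28 = 212.28 → 212
After the tint: rgb(207, 245, 212) = #cff5d4.
A 64% shade moves each channel 64% toward 0:
  R: 207 + 0.64×(0−207) = 207 − 132.48 = 74.52 → 75
  G: 245 − 156.8 = 88.2 → 88
  B: 212 + 0.64×(0−212) = 212 − 135.68 = 76.32 → 76
rgb(75, 88, 76) = #4b584c.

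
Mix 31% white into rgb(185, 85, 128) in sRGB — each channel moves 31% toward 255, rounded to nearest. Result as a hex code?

Per channel, c → c + 0.31(255 − c):
  R: 185 + 0.31×(255−185) = 185 + 21.7 = 206.7 → 207
  G: 85 + 52.7 = 137.7 → 138
  B: 128 + 39.37 = 167.37 → 167
rgb(207, 138, 167) = #CF8AA7.

#CF8AA7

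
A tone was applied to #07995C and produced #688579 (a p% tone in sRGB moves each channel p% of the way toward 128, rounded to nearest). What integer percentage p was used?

#07995C is rgb(7, 153, 92); #688579 is rgb(104, 133, 121).
On the R channel (widest range): 104 ≈ 7 + (p/100)(128 − 7), so p ≈ 100×(104 − 7)/(128 − 7) = 9700/121 = 80.17.
p = 80 reproduces all three channels after rounding.

80%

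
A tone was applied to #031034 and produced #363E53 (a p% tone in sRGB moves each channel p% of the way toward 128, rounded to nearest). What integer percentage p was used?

#031034 is rgb(3, 16, 52); #363E53 is rgb(54, 62, 83).
On the R channel (widest range): 54 ≈ 3 + (p/100)(128 − 3), so p ≈ 100×(54 − 3)/(128 − 3) = 5100/125 = 40.80.
p = 41 reproduces all three channels after rounding.

41%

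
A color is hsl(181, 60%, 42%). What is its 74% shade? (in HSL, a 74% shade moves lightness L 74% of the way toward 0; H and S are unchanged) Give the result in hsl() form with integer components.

L moves 74% from 42 toward 0: 42 − 31.08 = 10.92 → 11.
H and S are unchanged.

hsl(181, 60%, 11%)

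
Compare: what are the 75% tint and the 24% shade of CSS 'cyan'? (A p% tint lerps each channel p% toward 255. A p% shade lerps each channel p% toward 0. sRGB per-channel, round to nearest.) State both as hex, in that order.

#BFFFFF, #00C2C2

CSS cyan is rgb(0, 255, 255).
75% tint:
  R: 0 + 191.25 = 191.25 → 191
  G: 255 + 0.75×(255−255) = 255 + 0 = 255 → 255
  B: 255 + 0.75×(255−255) = 255 + 0 = 255 → 255
  → #BFFFFF
24% shade:
  R: 0 + 0 = 0 → 0
  G: 255 − 61.2 = 193.8 → 194
  B: 255 − 61.2 = 193.8 → 194
  → #00C2C2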